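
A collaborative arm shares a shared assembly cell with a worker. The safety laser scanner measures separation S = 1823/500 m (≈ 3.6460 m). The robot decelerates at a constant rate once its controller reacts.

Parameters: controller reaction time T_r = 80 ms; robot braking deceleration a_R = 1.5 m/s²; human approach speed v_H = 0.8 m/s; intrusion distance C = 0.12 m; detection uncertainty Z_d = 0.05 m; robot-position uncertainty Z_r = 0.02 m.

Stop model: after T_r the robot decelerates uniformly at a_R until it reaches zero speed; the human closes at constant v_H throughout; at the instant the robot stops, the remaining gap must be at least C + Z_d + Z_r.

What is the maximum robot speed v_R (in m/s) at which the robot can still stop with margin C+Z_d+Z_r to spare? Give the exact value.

v_R_max = 12/5 m/s = 2.4000 m/s

at the boundary: (1/3)·v² + (46/75)·v + (-424/125) = 0
  disc = (46/75)² − 4·(1/3)·(-424/125) = 27556/5625 ; √disc = 166/75
  v_R = (−(46/75) + 166/75) / (2·(1/3)) = 12/5 m/s
check:
stop time T_s = (12/5)/(3/2) = 1.6000 s
robot covers v_R·T_r = 2.4000·0.0800 = 0.1920 m before braking
robot under decel: 2.4000²/(2·1.5000) = 1.9200 m
human over T_r+T_s: 0.8000·(0.0800+1.6000) = 1.3440 m
residual clearance needed = 0.1200+0.0500+0.0200 = 0.1900 m
sum ≈ 0.1920+1.9200+1.3440+0.1900 ≈ 3.6460 m = S ✓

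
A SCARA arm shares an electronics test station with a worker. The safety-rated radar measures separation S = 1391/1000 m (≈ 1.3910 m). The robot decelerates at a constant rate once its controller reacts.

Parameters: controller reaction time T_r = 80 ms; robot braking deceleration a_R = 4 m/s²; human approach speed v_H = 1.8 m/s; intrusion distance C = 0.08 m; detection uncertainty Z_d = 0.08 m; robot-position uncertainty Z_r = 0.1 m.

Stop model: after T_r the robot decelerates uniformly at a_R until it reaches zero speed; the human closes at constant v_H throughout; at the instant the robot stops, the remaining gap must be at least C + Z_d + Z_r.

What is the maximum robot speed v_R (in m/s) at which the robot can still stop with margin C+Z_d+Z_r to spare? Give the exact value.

at the boundary: (1/8)·v² + (53/100)·v + (-987/1000) = 0
  disc = (53/100)² − 4·(1/8)·(-987/1000) = 484/625 ; √disc = 22/25
  v_R = (−(53/100) + 22/25) / (2·(1/8)) = 7/5 m/s
check:
braking lasts T_s = (7/5)/4 = 0.3500 s
robot covers v_R·T_r = 1.4000·0.0800 = 0.1120 m before braking
braking distance = 1.4000²/(2·4.0000) = 0.2450 m
human closes 1.8000·0.4300 = 0.7740 m
residual clearance needed = 0.0800+0.0800+0.1000 = 0.2600 m
sum ≈ 0.1120+0.2450+0.7740+0.2600 ≈ 1.3910 m = S ✓

v_R_max = 7/5 m/s = 1.4000 m/s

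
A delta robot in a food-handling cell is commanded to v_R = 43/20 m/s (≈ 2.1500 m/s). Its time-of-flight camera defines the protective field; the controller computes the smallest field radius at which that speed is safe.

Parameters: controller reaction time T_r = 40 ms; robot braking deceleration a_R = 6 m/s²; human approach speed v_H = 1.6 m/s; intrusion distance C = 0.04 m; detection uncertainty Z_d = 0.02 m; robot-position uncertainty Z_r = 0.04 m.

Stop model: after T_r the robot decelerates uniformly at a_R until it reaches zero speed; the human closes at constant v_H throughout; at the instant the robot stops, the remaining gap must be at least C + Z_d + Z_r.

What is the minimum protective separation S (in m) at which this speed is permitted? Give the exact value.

S_min = 5801/4800 m = 1.2085 m

braking lasts T_s = (43/20)/6 = 0.3583 s
robot in T_r: 2.1500·0.0400 = 0.0860 m
robot under decel: 2.1500²/(2·6.0000) = 0.3852 m
human closes 1.6000·0.3983 = 0.6373 m
residual clearance needed = 0.0400+0.0200+0.0400 = 0.1000 m
S_min ≈ 0.0860+0.3852+0.6373+0.1000  ⇒  S_min = 5801/4800 m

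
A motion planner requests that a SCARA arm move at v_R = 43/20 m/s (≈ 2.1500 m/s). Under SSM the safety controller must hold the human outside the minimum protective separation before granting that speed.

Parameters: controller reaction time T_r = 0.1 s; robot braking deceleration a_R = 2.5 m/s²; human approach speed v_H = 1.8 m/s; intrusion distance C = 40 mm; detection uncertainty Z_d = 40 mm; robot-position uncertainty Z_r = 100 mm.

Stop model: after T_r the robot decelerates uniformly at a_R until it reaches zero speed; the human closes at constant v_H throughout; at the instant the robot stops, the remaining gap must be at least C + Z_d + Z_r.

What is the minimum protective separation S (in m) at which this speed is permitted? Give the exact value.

stop time T_s = (43/20)/(5/2) = 0.8600 s
robot in T_r: 2.1500·0.1000 = 0.2150 m
robot covers 2.1500·0.8600 − ½·2.5000·0.8600² = 0.9245 m while stopping
human over T_r+T_s: 1.8000·(0.1000+0.8600) = 1.7280 m
margins: 0.0400+0.0400+0.1000 = 0.1800 m
S_min ≈ 0.2150+0.9245+1.7280+0.1800  ⇒  S_min = 1219/400 m

S_min = 1219/400 m = 3.0475 m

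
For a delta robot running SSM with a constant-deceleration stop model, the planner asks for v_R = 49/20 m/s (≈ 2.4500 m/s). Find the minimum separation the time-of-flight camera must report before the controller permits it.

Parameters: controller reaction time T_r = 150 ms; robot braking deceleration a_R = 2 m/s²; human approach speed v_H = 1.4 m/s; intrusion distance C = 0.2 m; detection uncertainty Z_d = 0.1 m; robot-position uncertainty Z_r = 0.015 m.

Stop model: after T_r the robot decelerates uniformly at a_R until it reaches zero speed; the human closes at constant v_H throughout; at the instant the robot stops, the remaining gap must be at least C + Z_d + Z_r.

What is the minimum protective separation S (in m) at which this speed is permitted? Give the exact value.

T_s = v_R/a_R = (49/20)/2 = 1.2250 s
robot covers v_R·T_r = 2.4500·0.1500 = 0.3675 m before braking
braking distance = 2.4500²/(2·2.0000) = 1.5006 m
human closes 1.4000·1.3750 = 1.9250 m
residual clearance needed = 0.2000+0.1000+0.0150 = 0.3150 m
S_min ≈ 0.3675+1.5006+1.9250+0.3150  ⇒  S_min = 6573/1600 m

S_min = 6573/1600 m = 4.1081 m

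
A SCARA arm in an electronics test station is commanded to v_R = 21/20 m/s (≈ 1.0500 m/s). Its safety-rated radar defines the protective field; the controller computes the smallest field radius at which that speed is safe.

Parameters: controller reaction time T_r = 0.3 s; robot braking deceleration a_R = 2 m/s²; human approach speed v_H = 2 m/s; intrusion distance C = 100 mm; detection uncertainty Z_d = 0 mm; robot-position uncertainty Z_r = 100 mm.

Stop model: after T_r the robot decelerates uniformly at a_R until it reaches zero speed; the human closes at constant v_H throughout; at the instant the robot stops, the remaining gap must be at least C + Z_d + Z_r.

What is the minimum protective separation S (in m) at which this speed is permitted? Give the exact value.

S_min = 781/320 m = 2.4406 m

braking lasts T_s = (21/20)/2 = 0.5250 s
robot covers v_R·T_r = 1.0500·0.3000 = 0.3150 m before braking
braking distance = 1.0500²/(2·2.0000) = 0.2756 m
person approaches 2.0000·(0.3000+0.5250) = 1.6500 m
margins: 0.1000+0.0000+0.1000 = 0.2000 m
S_min ≈ 0.3150+0.2756+1.6500+0.2000  ⇒  S_min = 781/320 m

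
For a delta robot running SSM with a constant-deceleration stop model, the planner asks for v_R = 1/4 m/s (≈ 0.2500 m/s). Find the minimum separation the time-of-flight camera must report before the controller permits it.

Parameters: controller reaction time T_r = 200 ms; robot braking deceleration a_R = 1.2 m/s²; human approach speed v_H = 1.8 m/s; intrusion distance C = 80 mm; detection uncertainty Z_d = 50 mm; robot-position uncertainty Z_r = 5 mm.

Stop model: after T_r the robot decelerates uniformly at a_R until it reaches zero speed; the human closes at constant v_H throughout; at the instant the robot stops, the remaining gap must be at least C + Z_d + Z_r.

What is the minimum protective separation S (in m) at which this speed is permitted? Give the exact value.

S_min = 4541/4800 m = 0.9460 m

T_s = v_R/a_R = (1/4)/(6/5) = 0.2083 s
robot in T_r: 0.2500·0.2000 = 0.0500 m
braking distance = 0.2500²/(2·1.2000) = 0.0260 m
human over T_r+T_s: 1.8000·(0.2000+0.2083) = 0.7350 m
margins: 0.0800+0.0500+0.0050 = 0.1350 m
S_min ≈ 0.0500+0.0260+0.7350+0.1350  ⇒  S_min = 4541/4800 m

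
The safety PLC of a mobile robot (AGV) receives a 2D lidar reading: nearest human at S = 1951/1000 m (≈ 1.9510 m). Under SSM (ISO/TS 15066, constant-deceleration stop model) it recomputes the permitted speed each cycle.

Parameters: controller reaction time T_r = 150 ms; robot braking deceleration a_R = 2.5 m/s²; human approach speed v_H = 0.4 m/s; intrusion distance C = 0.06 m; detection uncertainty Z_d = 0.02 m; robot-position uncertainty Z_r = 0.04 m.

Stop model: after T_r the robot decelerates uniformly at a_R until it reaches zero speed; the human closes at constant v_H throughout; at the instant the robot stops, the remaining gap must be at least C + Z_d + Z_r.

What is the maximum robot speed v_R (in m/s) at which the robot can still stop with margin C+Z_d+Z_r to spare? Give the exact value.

v_R_max = 23/10 m/s = 2.3000 m/s

collect terms ⇒ (1/5)·v_R² + (31/100)·v_R + (-1771/1000) = 0
  disc = (31/100)² − 4·(1/5)·(-1771/1000) = 15129/10000 ; √disc = 123/100
  v_R = (−(31/100) + 123/100) / (2·(1/5)) = 23/10 m/s
check:
braking lasts T_s = (23/10)/(5/2) = 0.9200 s
reaction-phase robot travel = 2.3000·0.1500 = 0.3450 m
robot under decel: 2.3000²/(2·2.5000) = 1.0580 m
human closes 0.4000·1.0700 = 0.4280 m
margins: 0.0600+0.0200+0.0400 = 0.1200 m
sum ≈ 0.3450+1.0580+0.4280+0.1200 ≈ 1.9510 m = S ✓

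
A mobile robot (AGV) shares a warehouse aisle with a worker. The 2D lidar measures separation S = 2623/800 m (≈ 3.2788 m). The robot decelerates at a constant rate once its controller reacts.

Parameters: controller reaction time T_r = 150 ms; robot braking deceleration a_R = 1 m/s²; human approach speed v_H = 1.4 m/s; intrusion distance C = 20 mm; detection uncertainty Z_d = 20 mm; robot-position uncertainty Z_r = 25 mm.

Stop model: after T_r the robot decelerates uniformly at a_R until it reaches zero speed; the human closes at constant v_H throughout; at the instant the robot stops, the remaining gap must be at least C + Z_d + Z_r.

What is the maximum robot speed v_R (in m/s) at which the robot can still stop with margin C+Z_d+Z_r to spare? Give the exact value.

at the boundary: (1/2)·v² + (31/20)·v + (-2403/800) = 0
  disc = (31/20)² − 4·(1/2)·(-2403/800) = 841/100 ; √disc = 29/10
  v_R = (−(31/20) + 29/10) / (2·(1/2)) = 27/20 m/s
check:
stop time T_s = (27/20)/1 = 1.3500 s
robot in T_r: 1.3500·0.1500 = 0.2025 m
robot covers 1.3500·1.3500 − ½·1.0000·1.3500² = 0.9113 m while stopping
human closes 1.4000·1.5000 = 2.1000 m
margins: 0.0200+0.0200+0.0250 = 0.0650 m
sum ≈ 0.2025+0.9113+2.1000+0.0650 ≈ 3.2788 m = S ✓

v_R_max = 27/20 m/s = 1.3500 m/s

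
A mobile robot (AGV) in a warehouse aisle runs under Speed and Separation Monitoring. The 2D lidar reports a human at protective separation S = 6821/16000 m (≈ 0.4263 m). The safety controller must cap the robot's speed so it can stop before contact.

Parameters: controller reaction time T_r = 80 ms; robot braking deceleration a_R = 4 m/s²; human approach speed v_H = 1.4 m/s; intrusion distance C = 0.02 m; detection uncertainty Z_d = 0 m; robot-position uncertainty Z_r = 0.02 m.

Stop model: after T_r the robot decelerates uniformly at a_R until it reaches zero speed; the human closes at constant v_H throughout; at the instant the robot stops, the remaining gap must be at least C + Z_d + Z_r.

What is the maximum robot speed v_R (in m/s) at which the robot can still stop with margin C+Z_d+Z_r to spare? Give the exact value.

at the boundary: (1/8)·v² + (43/100)·v + (-4389/16000) = 0
  disc = (43/100)² − 4·(1/8)·(-4389/16000) = 51529/160000 ; √disc = 227/400
  v_R = (−(43/100) + 227/400) / (2·(1/8)) = 11/20 m/s
check:
T_s = v_R/a_R = (11/20)/4 = 0.1375 s
robot covers v_R·T_r = 0.5500·0.0800 = 0.0440 m before braking
robot covers 0.5500·0.1375 − ½·4.0000·0.1375² = 0.0378 m while stopping
human closes 1.4000·0.2175 = 0.3045 m
margins: 0.0200+0.0000+0.0200 = 0.0400 m
sum ≈ 0.0440+0.0378+0.3045+0.0400 ≈ 0.4263 m = S ✓

v_R_max = 11/20 m/s = 0.5500 m/s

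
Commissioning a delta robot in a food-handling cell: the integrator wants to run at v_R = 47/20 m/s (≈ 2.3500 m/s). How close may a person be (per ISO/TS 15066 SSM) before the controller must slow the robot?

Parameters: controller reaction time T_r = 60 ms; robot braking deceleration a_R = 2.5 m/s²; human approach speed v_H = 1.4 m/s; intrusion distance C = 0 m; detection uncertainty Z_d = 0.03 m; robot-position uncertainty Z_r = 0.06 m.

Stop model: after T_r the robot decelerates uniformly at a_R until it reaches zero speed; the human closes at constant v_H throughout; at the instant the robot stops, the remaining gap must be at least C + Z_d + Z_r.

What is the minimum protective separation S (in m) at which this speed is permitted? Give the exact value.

braking lasts T_s = (47/20)/(5/2) = 0.9400 s
robot in T_r: 2.3500·0.0600 = 0.1410 m
braking distance = 2.3500²/(2·2.5000) = 1.1045 m
human over T_r+T_s: 1.4000·(0.0600+0.9400) = 1.4000 m
residual clearance needed = 0.0000+0.0300+0.0600 = 0.0900 m
S_min ≈ 0.1410+1.1045+1.4000+0.0900  ⇒  S_min = 5471/2000 m

S_min = 5471/2000 m = 2.7355 m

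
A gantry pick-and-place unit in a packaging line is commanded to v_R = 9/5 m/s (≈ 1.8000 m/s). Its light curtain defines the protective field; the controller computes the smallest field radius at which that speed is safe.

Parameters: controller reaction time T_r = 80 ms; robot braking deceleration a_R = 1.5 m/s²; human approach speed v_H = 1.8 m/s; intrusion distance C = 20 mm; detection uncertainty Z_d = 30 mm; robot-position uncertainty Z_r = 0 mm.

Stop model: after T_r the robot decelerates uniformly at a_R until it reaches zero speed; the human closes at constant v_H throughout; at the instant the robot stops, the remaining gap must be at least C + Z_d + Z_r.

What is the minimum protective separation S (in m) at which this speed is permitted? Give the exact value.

S_min = 1789/500 m = 3.5780 m

braking lasts T_s = (9/5)/(3/2) = 1.2000 s
robot in T_r: 1.8000·0.0800 = 0.1440 m
robot covers 1.8000·1.2000 − ½·1.5000·1.2000² = 1.0800 m while stopping
person approaches 1.8000·(0.0800+1.2000) = 2.3040 m
residual clearance needed = 0.0200+0.0300+0.0000 = 0.0500 m
S_min ≈ 0.1440+1.0800+2.3040+0.0500  ⇒  S_min = 1789/500 m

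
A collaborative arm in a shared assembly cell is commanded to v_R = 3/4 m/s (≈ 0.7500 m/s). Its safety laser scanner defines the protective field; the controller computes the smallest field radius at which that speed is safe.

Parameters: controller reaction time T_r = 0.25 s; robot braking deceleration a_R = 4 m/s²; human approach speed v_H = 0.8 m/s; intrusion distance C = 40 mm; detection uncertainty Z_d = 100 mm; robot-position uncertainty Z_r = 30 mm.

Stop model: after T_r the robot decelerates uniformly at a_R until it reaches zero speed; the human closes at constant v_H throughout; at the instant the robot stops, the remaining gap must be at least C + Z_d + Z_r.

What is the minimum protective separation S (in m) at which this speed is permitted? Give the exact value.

braking lasts T_s = (3/4)/4 = 0.1875 s
reaction-phase robot travel = 0.7500·0.2500 = 0.1875 m
robot covers 0.7500·0.1875 − ½·4.0000·0.1875² = 0.0703 m while stopping
person approaches 0.8000·(0.2500+0.1875) = 0.3500 m
margins: 0.0400+0.1000+0.0300 = 0.1700 m
S_min ≈ 0.1875+0.0703+0.3500+0.1700  ⇒  S_min = 2489/3200 m

S_min = 2489/3200 m = 0.7778 m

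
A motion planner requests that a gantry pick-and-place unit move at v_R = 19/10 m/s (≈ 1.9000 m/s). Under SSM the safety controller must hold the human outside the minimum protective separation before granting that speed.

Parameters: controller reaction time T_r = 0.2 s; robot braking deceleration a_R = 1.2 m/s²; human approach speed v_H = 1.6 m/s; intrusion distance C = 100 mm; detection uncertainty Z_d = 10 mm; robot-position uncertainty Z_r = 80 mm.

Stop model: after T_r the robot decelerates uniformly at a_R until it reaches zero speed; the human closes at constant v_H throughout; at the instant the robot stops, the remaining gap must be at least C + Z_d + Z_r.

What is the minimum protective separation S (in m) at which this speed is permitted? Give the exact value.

S_min = 1971/400 m = 4.9275 m

stop time T_s = (19/10)/(6/5) = 1.5833 s
robot covers v_R·T_r = 1.9000·0.2000 = 0.3800 m before braking
robot covers 1.9000·1.5833 − ½·1.2000·1.5833² = 1.5042 m while stopping
person approaches 1.6000·(0.2000+1.5833) = 2.8533 m
margins: 0.1000+0.0100+0.0800 = 0.1900 m
S_min ≈ 0.3800+1.5042+2.8533+0.1900  ⇒  S_min = 1971/400 m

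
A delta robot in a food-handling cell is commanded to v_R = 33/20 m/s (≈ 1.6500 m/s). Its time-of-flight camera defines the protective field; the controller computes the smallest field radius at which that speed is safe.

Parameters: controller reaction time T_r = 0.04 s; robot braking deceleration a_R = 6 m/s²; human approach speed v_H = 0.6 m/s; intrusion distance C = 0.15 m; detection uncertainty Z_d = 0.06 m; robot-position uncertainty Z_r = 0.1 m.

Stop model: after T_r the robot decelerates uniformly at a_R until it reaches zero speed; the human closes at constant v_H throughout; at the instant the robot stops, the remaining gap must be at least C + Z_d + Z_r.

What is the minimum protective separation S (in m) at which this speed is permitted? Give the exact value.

S_min = 1267/1600 m = 0.7919 m

T_s = v_R/a_R = (33/20)/6 = 0.2750 s
robot in T_r: 1.6500·0.0400 = 0.0660 m
braking distance = 1.6500²/(2·6.0000) = 0.2269 m
person approaches 0.6000·(0.0400+0.2750) = 0.1890 m
residual clearance needed = 0.1500+0.0600+0.1000 = 0.3100 m
S_min ≈ 0.0660+0.2269+0.1890+0.3100  ⇒  S_min = 1267/1600 m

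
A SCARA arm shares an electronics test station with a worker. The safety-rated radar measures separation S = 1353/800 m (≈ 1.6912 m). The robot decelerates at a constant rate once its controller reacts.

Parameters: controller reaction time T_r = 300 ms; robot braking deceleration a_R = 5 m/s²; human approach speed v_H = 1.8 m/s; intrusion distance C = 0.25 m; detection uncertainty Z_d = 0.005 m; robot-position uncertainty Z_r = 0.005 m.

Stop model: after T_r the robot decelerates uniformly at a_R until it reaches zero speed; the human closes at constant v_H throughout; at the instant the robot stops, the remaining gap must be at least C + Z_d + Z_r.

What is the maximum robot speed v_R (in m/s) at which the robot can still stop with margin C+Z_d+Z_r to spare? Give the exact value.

at the boundary: (1/10)·v² + (33/50)·v + (-713/800) = 0
  disc = (33/50)² − 4·(1/10)·(-713/800) = 7921/10000 ; √disc = 89/100
  v_R = (−(33/50) + 89/100) / (2·(1/10)) = 23/20 m/s
check:
T_s = v_R/a_R = (23/20)/5 = 0.2300 s
robot in T_r: 1.1500·0.3000 = 0.3450 m
robot under decel: 1.1500²/(2·5.0000) = 0.1323 m
person approaches 1.8000·(0.3000+0.2300) = 0.9540 m
residual clearance needed = 0.2500+0.0050+0.0050 = 0.2600 m
sum ≈ 0.3450+0.1323+0.9540+0.2600 ≈ 1.6912 m = S ✓

v_R_max = 23/20 m/s = 1.1500 m/s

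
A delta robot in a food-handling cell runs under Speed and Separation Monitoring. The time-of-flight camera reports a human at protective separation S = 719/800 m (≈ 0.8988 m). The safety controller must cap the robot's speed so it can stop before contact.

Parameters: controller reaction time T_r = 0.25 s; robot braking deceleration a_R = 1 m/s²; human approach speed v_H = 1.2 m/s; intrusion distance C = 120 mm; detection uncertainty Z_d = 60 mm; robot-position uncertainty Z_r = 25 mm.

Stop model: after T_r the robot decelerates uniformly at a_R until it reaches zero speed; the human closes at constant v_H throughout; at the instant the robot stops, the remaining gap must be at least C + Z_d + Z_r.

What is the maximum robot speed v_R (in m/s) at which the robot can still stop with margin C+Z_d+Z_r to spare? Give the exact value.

v_R_max = 1/4 m/s = 0.2500 m/s

at the boundary: (1/2)·v² + (29/20)·v + (-63/160) = 0
  disc = (29/20)² − 4·(1/2)·(-63/160) = 289/100 ; √disc = 17/10
  v_R = (−(29/20) + 17/10) / (2·(1/2)) = 1/4 m/s
check:
stop time T_s = (1/4)/1 = 0.2500 s
robot covers v_R·T_r = 0.2500·0.2500 = 0.0625 m before braking
braking distance = 0.2500²/(2·1.0000) = 0.0312 m
person approaches 1.2000·(0.2500+0.2500) = 0.6000 m
C+Z_d+Z_r = 0.1200+0.0600+0.0250 = 0.2050 m
sum ≈ 0.0625+0.0312+0.6000+0.2050 ≈ 0.8988 m = S ✓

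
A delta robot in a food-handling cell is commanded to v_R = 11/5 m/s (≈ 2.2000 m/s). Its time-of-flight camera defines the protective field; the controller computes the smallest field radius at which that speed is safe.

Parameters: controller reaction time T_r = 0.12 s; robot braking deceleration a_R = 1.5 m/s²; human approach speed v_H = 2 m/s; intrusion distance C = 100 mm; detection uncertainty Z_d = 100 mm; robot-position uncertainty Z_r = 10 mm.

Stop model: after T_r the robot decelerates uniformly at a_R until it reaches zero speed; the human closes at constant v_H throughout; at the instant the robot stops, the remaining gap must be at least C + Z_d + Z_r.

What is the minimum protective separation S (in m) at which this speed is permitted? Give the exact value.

T_s = v_R/a_R = (11/5)/(3/2) = 1.4667 s
robot covers v_R·T_r = 2.2000·0.1200 = 0.2640 m before braking
braking distance = 2.2000²/(2·1.5000) = 1.6133 m
human closes 2.0000·1.5867 = 3.1733 m
residual clearance needed = 0.1000+0.1000+0.0100 = 0.2100 m
S_min ≈ 0.2640+1.6133+3.1733+0.2100  ⇒  S_min = 7891/1500 m

S_min = 7891/1500 m = 5.2607 m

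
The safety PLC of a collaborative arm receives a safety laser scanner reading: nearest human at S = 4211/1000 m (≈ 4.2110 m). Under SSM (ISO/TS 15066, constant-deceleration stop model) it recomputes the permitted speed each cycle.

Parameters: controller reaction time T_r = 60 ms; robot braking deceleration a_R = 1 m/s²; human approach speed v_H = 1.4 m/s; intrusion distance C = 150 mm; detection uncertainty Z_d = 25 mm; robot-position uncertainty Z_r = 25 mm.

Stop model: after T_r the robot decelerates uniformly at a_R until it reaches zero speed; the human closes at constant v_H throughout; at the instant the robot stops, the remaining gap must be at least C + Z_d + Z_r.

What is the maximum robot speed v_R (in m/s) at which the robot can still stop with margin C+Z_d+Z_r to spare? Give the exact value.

quadratic (1/2)·v² + (73/50)·v + (-3927/1000) = 0
  disc = (73/50)² − 4·(1/2)·(-3927/1000) = 6241/625 ; √disc = 79/25
  v_R = (−(73/50) + 79/25) / (2·(1/2)) = 17/10 m/s
check:
stop time T_s = (17/10)/1 = 1.7000 s
robot in T_r: 1.7000·0.0600 = 0.1020 m
robot under decel: 1.7000²/(2·1.0000) = 1.4450 m
human over T_r+T_s: 1.4000·(0.0600+1.7000) = 2.4640 m
residual clearance needed = 0.1500+0.0250+0.0250 = 0.2000 m
sum ≈ 0.1020+1.4450+2.4640+0.2000 ≈ 4.2110 m = S ✓

v_R_max = 17/10 m/s = 1.7000 m/s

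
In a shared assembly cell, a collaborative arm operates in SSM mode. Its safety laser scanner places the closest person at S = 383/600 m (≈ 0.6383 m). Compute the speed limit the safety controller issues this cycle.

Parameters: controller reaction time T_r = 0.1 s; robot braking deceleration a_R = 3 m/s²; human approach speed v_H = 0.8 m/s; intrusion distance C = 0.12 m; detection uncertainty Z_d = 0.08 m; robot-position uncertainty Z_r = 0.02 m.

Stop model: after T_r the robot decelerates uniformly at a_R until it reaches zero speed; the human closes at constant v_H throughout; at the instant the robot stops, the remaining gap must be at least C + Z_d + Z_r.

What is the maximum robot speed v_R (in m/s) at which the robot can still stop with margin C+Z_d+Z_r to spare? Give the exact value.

v_R_max = 7/10 m/s = 0.7000 m/s

at the boundary: (1/6)·v² + (11/30)·v + (-203/600) = 0
  disc = (11/30)² − 4·(1/6)·(-203/600) = 9/25 ; √disc = 3/5
  v_R = (−(11/30) + 3/5) / (2·(1/6)) = 7/10 m/s
check:
stop time T_s = (7/10)/3 = 0.2333 s
robot covers v_R·T_r = 0.7000·0.1000 = 0.0700 m before braking
braking distance = 0.7000²/(2·3.0000) = 0.0817 m
human over T_r+T_s: 0.8000·(0.1000+0.2333) = 0.2667 m
C+Z_d+Z_r = 0.1200+0.0800+0.0200 = 0.2200 m
sum ≈ 0.0700+0.0817+0.2667+0.2200 ≈ 0.6383 m = S ✓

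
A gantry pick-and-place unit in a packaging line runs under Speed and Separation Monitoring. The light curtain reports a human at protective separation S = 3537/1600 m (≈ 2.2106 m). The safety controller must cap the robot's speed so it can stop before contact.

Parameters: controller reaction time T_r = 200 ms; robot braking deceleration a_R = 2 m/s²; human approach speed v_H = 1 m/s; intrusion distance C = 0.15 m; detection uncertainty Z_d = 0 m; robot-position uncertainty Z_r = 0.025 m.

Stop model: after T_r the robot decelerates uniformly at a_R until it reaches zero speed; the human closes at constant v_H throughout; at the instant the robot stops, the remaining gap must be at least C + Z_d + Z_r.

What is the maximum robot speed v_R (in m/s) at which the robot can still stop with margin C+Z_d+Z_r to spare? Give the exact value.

quadratic (1/4)·v² + (7/10)·v + (-2937/1600) = 0
  disc = (7/10)² − 4·(1/4)·(-2937/1600) = 3721/1600 ; √disc = 61/40
  v_R = (−(7/10) + 61/40) / (2·(1/4)) = 33/20 m/s
check:
T_s = v_R/a_R = (33/20)/2 = 0.8250 s
robot in T_r: 1.6500·0.2000 = 0.3300 m
robot covers 1.6500·0.8250 − ½·2.0000·0.8250² = 0.6806 m while stopping
human closes 1.0000·1.0250 = 1.0250 m
C+Z_d+Z_r = 0.1500+0.0000+0.0250 = 0.1750 m
sum ≈ 0.3300+0.6806+1.0250+0.1750 ≈ 2.2106 m = S ✓

v_R_max = 33/20 m/s = 1.6500 m/s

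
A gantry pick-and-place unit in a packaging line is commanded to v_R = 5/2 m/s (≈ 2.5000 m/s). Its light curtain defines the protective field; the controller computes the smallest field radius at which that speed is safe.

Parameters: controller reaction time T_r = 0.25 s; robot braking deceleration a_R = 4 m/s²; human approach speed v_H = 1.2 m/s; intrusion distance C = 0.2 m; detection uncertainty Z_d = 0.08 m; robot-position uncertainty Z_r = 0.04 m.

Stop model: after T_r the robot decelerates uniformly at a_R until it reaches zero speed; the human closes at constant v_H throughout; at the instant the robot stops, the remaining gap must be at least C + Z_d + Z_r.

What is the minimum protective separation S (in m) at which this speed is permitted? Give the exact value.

T_s = v_R/a_R = (5/2)/4 = 0.6250 s
robot in T_r: 2.5000·0.2500 = 0.6250 m
robot covers 2.5000·0.6250 − ½·4.0000·0.6250² = 0.7812 m while stopping
human closes 1.2000·0.8750 = 1.0500 m
margins: 0.2000+0.0800+0.0400 = 0.3200 m
S_min ≈ 0.6250+0.7812+1.0500+0.3200  ⇒  S_min = 2221/800 m

S_min = 2221/800 m = 2.7763 m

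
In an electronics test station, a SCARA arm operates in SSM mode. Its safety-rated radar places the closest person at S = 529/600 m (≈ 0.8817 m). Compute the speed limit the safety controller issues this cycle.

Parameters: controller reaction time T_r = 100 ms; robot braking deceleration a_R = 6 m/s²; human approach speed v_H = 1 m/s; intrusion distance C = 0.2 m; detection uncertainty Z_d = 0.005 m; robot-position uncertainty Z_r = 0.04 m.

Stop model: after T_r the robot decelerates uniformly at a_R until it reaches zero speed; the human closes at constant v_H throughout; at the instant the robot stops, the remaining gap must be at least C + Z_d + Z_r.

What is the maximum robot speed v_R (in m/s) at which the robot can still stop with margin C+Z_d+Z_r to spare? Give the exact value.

at the boundary: (1/12)·v² + (4/15)·v + (-161/300) = 0
  disc = (4/15)² − 4·(1/12)·(-161/300) = 1/4 ; √disc = 1/2
  v_R = (−(4/15) + 1/2) / (2·(1/12)) = 7/5 m/s
check:
stop time T_s = (7/5)/6 = 0.2333 s
robot covers v_R·T_r = 1.4000·0.1000 = 0.1400 m before braking
braking distance = 1.4000²/(2·6.0000) = 0.1633 m
human over T_r+T_s: 1.0000·(0.1000+0.2333) = 0.3333 m
margins: 0.2000+0.0050+0.0400 = 0.2450 m
sum ≈ 0.1400+0.1633+0.3333+0.2450 ≈ 0.8817 m = S ✓

v_R_max = 7/5 m/s = 1.4000 m/s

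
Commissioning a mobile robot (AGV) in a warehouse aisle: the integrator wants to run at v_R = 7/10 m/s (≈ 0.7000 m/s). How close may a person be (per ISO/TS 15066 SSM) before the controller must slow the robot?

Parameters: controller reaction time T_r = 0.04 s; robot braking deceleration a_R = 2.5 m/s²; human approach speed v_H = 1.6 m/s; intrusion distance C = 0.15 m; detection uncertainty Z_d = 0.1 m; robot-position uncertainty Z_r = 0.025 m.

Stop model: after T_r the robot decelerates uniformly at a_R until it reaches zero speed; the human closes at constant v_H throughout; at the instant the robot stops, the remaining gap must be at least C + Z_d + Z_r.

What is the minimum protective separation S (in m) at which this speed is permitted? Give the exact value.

S_min = 913/1000 m = 0.9130 m

stop time T_s = (7/10)/(5/2) = 0.2800 s
robot in T_r: 0.7000·0.0400 = 0.0280 m
robot covers 0.7000·0.2800 − ½·2.5000·0.2800² = 0.0980 m while stopping
human closes 1.6000·0.3200 = 0.5120 m
residual clearance needed = 0.1500+0.1000+0.0250 = 0.2750 m
S_min ≈ 0.0280+0.0980+0.5120+0.2750  ⇒  S_min = 913/1000 m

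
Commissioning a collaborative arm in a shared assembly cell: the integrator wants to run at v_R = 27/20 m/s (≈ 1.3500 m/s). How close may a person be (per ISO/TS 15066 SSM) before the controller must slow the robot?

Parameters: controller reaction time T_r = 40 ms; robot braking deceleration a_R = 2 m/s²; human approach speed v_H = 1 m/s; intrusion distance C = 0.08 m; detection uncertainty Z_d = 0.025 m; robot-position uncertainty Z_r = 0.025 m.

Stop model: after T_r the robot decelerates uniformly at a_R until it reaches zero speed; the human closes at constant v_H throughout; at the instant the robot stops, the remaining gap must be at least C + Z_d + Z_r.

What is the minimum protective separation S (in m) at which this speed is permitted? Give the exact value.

S_min = 10837/8000 m = 1.3546 m

stop time T_s = (27/20)/2 = 0.6750 s
robot covers v_R·T_r = 1.3500·0.0400 = 0.0540 m before braking
braking distance = 1.3500²/(2·2.0000) = 0.4556 m
person approaches 1.0000·(0.0400+0.6750) = 0.7150 m
C+Z_d+Z_r = 0.0800+0.0250+0.0250 = 0.1300 m
S_min ≈ 0.0540+0.4556+0.7150+0.1300  ⇒  S_min = 10837/8000 m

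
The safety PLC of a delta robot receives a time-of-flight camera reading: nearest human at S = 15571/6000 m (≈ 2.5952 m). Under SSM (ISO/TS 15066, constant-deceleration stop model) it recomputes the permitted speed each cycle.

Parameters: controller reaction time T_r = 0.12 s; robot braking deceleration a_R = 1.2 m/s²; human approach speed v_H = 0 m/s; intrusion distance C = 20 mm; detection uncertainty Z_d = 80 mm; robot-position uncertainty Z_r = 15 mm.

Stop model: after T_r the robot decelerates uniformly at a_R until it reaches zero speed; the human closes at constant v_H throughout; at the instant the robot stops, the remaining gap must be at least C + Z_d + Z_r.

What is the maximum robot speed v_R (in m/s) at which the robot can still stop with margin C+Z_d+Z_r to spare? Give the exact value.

v_R_max = 23/10 m/s = 2.3000 m/s

collect terms ⇒ (5/12)·v_R² + (3/25)·v_R + (-14881/6000) = 0
  disc = (3/25)² − 4·(5/12)·(-14881/6000) = 373321/90000 ; √disc = 611/300
  v_R = (−(3/25) + 611/300) / (2·(5/12)) = 23/10 m/s
check:
stop time T_s = (23/10)/(6/5) = 1.9167 s
robot covers v_R·T_r = 2.3000·0.1200 = 0.2760 m before braking
braking distance = 2.3000²/(2·1.2000) = 2.2042 m
human closes 0.0000·2.0367 = 0.0000 m
margins: 0.0200+0.0800+0.0150 = 0.1150 m
sum ≈ 0.2760+2.2042+0.0000+0.1150 ≈ 2.5952 m = S ✓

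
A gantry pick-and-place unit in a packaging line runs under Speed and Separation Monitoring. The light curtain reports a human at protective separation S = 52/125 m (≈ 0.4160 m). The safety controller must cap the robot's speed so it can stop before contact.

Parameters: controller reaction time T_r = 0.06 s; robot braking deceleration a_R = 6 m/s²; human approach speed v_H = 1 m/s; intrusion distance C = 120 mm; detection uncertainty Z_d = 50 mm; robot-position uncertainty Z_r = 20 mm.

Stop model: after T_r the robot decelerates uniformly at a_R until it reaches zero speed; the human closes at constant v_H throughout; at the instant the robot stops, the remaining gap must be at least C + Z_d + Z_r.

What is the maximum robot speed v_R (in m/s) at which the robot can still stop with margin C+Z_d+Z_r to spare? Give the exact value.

v_R_max = 3/5 m/s = 0.6000 m/s

quadratic (1/12)·v² + (17/75)·v + (-83/500) = 0
  disc = (17/75)² − 4·(1/12)·(-83/500) = 2401/22500 ; √disc = 49/150
  v_R = (−(17/75) + 49/150) / (2·(1/12)) = 3/5 m/s
check:
braking lasts T_s = (3/5)/6 = 0.1000 s
reaction-phase robot travel = 0.6000·0.0600 = 0.0360 m
braking distance = 0.6000²/(2·6.0000) = 0.0300 m
human over T_r+T_s: 1.0000·(0.0600+0.1000) = 0.1600 m
C+Z_d+Z_r = 0.1200+0.0500+0.0200 = 0.1900 m
sum ≈ 0.0360+0.0300+0.1600+0.1900 ≈ 0.4160 m = S ✓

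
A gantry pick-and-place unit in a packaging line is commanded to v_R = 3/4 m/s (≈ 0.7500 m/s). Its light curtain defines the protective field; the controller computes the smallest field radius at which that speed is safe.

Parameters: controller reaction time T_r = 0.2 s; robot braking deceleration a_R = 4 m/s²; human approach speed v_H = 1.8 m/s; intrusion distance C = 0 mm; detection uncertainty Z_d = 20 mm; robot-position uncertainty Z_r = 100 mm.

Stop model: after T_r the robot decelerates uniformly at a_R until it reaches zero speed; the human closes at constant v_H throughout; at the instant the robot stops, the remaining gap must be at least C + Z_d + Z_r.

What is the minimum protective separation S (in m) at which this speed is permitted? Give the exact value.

S_min = 3321/3200 m = 1.0378 m

braking lasts T_s = (3/4)/4 = 0.1875 s
reaction-phase robot travel = 0.7500·0.2000 = 0.1500 m
robot under decel: 0.7500²/(2·4.0000) = 0.0703 m
human closes 1.8000·0.3875 = 0.6975 m
residual clearance needed = 0.0000+0.0200+0.1000 = 0.1200 m
S_min ≈ 0.1500+0.0703+0.6975+0.1200  ⇒  S_min = 3321/3200 m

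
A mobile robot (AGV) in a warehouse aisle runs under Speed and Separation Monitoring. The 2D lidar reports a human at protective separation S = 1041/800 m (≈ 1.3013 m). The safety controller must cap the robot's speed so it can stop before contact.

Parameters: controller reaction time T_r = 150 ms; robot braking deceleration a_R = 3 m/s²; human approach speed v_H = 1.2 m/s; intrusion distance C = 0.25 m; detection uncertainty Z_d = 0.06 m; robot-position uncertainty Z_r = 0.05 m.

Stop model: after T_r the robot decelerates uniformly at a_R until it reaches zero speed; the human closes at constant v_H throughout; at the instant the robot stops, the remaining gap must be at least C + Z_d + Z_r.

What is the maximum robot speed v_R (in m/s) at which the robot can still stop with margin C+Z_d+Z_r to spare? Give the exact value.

v_R_max = 21/20 m/s = 1.0500 m/s

collect terms ⇒ (1/6)·v_R² + (11/20)·v_R + (-609/800) = 0
  disc = (11/20)² − 4·(1/6)·(-609/800) = 81/100 ; √disc = 9/10
  v_R = (−(11/20) + 9/10) / (2·(1/6)) = 21/20 m/s
check:
braking lasts T_s = (21/20)/3 = 0.3500 s
robot covers v_R·T_r = 1.0500·0.1500 = 0.1575 m before braking
robot under decel: 1.0500²/(2·3.0000) = 0.1837 m
human over T_r+T_s: 1.2000·(0.1500+0.3500) = 0.6000 m
margins: 0.2500+0.0600+0.0500 = 0.3600 m
sum ≈ 0.1575+0.1837+0.6000+0.3600 ≈ 1.3013 m = S ✓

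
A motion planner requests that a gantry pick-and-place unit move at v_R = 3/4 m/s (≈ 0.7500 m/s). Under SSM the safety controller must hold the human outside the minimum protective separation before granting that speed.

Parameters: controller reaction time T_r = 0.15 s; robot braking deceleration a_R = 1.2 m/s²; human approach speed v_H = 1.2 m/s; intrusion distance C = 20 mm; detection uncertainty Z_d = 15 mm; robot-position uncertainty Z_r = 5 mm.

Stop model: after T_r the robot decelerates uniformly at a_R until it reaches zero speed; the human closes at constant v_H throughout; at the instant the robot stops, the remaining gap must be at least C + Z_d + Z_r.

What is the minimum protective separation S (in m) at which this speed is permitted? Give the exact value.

braking lasts T_s = (3/4)/(6/5) = 0.6250 s
robot covers v_R·T_r = 0.7500·0.1500 = 0.1125 m before braking
robot under decel: 0.7500²/(2·1.2000) = 0.2344 m
person approaches 1.2000·(0.1500+0.6250) = 0.9300 m
C+Z_d+Z_r = 0.0200+0.0150+0.0050 = 0.0400 m
S_min ≈ 0.1125+0.2344+0.9300+0.0400  ⇒  S_min = 2107/1600 m

S_min = 2107/1600 m = 1.3169 m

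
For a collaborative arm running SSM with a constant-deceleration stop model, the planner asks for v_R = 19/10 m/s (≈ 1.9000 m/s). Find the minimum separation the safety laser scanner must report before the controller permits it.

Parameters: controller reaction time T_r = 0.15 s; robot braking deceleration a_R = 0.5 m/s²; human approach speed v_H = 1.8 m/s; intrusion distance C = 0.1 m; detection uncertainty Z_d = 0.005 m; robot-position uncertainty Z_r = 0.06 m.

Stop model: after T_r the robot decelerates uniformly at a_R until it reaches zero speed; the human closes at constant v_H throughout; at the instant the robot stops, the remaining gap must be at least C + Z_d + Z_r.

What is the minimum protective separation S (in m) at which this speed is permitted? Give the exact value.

S_min = 1117/100 m = 11.1700 m

braking lasts T_s = (19/10)/(1/2) = 3.8000 s
reaction-phase robot travel = 1.9000·0.1500 = 0.2850 m
braking distance = 1.9000²/(2·0.5000) = 3.6100 m
person approaches 1.8000·(0.1500+3.8000) = 7.1100 m
margins: 0.1000+0.0050+0.0600 = 0.1650 m
S_min ≈ 0.2850+3.6100+7.1100+0.1650  ⇒  S_min = 1117/100 m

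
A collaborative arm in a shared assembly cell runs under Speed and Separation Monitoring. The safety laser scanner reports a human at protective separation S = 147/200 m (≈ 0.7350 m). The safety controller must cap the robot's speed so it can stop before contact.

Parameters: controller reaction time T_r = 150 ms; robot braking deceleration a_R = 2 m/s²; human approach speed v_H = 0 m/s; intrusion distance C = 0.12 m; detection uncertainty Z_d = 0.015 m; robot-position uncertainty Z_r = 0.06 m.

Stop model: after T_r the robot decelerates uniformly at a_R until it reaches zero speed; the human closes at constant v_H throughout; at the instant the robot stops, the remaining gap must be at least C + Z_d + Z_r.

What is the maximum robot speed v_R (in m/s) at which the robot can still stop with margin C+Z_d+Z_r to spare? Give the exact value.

v_R_max = 6/5 m/s = 1.2000 m/s

quadratic (1/4)·v² + (3/20)·v + (-27/50) = 0
  disc = (3/20)² − 4·(1/4)·(-27/50) = 9/16 ; √disc = 3/4
  v_R = (−(3/20) + 3/4) / (2·(1/4)) = 6/5 m/s
check:
braking lasts T_s = (6/5)/2 = 0.6000 s
reaction-phase robot travel = 1.2000·0.1500 = 0.1800 m
robot covers 1.2000·0.6000 − ½·2.0000·0.6000² = 0.3600 m while stopping
human over T_r+T_s: 0.0000·(0.1500+0.6000) = 0.0000 m
residual clearance needed = 0.1200+0.0150+0.0600 = 0.1950 m
sum ≈ 0.1800+0.3600+0.0000+0.1950 ≈ 0.7350 m = S ✓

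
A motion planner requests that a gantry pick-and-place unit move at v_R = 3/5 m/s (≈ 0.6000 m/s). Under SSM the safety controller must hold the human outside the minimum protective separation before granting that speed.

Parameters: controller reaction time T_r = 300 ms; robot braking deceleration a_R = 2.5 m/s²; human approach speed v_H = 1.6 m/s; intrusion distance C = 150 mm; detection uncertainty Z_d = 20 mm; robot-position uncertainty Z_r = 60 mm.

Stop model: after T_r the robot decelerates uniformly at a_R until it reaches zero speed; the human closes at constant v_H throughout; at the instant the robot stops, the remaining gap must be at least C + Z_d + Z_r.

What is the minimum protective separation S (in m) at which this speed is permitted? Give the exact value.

S_min = 673/500 m = 1.3460 m

braking lasts T_s = (3/5)/(5/2) = 0.2400 s
robot covers v_R·T_r = 0.6000·0.3000 = 0.1800 m before braking
braking distance = 0.6000²/(2·2.5000) = 0.0720 m
human over T_r+T_s: 1.6000·(0.3000+0.2400) = 0.8640 m
margins: 0.1500+0.0200+0.0600 = 0.2300 m
S_min ≈ 0.1800+0.0720+0.8640+0.2300  ⇒  S_min = 673/500 m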